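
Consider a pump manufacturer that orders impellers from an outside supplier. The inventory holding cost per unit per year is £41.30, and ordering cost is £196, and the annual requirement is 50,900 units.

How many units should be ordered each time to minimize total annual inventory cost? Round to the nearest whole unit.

EOQ = √(2DS/H) = √(2 × 50,900 × 196 / 41.3)
    = √(483,118.64) ≈ 695.07

695 units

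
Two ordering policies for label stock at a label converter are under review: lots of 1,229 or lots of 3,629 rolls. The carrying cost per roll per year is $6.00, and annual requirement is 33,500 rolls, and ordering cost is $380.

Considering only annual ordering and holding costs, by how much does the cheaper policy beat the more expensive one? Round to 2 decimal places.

$349.84

For each Q, cost = (D/Q)·S + (Q/2)·H.
TC(1,229) = (33,500/1,229)×380 + (1,229/2)×6 = $14,045.01
TC(3,629) = (33,500/3,629)×380 + (3,629/2)×6 = $14,394.85
|ΔTC| = |$14,045.01 − $14,394.85| = $349.84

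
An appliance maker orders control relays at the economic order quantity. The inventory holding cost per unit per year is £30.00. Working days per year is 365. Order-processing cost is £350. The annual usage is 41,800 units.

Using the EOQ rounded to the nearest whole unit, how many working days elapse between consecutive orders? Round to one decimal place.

Optimal lot size Q* = (2 × 41,800 × £350 / £30)^½ ≈ 987.59 → Q = 988 units
Cycle time = (working days × Q)/D = (365 × 988) / 41,800 = 8.627 days

8.6 days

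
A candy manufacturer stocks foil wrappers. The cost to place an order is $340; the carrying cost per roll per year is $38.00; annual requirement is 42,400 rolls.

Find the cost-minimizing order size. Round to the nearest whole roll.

871 rolls

EOQ = √(2DS/H) = √(2 × 42,400 × 340 / 38)
    = √(758,736.84) ≈ 871.06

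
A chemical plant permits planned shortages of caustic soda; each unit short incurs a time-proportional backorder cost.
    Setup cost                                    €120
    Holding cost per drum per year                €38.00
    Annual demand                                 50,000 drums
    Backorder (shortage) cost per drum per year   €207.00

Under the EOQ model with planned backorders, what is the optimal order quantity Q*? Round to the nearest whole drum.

Q* = √(2DS/H) · √((H + b)/b)
   = √(2 × 50,000 × 120 / 38) · √((38 + 207) / 207)
   = 561.951 × 1.0879 ≈ 611.36

611 drums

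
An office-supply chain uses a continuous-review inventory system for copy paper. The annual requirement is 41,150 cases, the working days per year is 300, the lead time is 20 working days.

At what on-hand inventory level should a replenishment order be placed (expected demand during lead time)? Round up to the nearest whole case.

2,744 cases

Daily demand d = 41,150 / 300 = 137.167 cases/day
Demand during lead time = 137.167 × 20 = 2,743.33
Reorder point = 2,743.33 → round up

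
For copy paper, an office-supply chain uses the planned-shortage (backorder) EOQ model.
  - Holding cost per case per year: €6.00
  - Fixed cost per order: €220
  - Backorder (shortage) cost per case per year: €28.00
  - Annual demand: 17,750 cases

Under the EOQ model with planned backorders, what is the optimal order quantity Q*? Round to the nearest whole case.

1,257 cases

Basic EOQ = √(2·17,750·220/6) = 1,140.906
Backorder adjustment √((H+b)/b) = √((6+28)/28) = 1.1019
Q* = 1,140.906 × 1.1019 ≈ 1,257.22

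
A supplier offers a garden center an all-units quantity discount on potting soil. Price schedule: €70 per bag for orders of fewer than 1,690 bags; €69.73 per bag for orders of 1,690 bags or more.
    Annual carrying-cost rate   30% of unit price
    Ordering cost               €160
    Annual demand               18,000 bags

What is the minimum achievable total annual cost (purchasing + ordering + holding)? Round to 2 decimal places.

€1,270,998.18

H₁ = 30%×€70 = €21.0000;  H₂ = 30%×€69.73 = €20.9190
EOQ₁ = √(2×18,000×160/21.0000) = 523.72  (< 1,690, feasible at tier 1)
EOQ₂ = √(2×18,000×160/20.9190) = 524.74  (< 1,690 → use Q = 1,690 at tier-2 price)
TC(tier 1 (EOQ₁), Q≈523.7) = €1,270,998.18
TC(tier 2, Q≈1,690.0) = €1,274,520.70
Minimum at tier 1 (EOQ₁): €1,270,998.18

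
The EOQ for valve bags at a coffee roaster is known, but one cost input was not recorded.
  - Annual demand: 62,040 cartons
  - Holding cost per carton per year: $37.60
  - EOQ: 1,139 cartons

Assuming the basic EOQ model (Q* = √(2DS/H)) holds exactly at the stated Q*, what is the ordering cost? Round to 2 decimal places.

EOQ relation: Q² = 2DS/H, so rearrange for the unknown.
S = Q²H / (2D) = 1,139² × 37.6 / (2 × 62,040) = 393.1276

$393.13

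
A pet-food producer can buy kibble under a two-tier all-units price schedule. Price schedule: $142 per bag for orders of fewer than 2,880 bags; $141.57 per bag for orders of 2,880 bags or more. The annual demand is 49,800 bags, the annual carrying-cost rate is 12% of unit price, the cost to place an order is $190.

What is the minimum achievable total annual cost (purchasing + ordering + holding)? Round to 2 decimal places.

$7,077,934.71

H₁ = 12%×$142 = $17.0400;  H₂ = 12%×$141.57 = $16.9884
EOQ₁ = √(2×49,800×190/17.0400) = 1,053.83  (< 2,880, feasible at tier 1)
EOQ₂ = √(2×49,800×190/16.9884) = 1,055.43  (< 2,880 → use Q = 2,880 at tier-2 price)
TC(tier 1 (EOQ₁), Q≈1,053.8) = $7,089,557.31
TC(tier 2, Q≈2,880.0) = $7,077,934.71
Minimum at tier 2: $7,077,934.71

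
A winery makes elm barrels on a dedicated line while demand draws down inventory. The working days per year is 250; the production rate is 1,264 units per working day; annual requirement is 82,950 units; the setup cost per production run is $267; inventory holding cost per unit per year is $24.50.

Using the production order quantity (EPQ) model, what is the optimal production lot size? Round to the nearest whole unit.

d = 82,950/250 = 331.8000 units/day;  effective holding cost H(1 − d/p) = 24.5·(1 − 331.8000/1264) = 18.06875
Q* = √(2DS / H_eff) = √(2·82,950·267 / 18.06875) ≈ 1,565.72

1,566 units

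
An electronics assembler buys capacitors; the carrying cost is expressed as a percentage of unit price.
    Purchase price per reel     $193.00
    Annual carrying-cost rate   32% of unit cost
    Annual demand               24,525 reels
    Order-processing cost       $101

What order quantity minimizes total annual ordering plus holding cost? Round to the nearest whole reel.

Holding cost per reel per year: H = 32% × $193 = $61.7600
2DS/H = 2·24,525·101/61.76 = 80,214.54
EOQ = √80,214.54 ≈ 283.22

283 reels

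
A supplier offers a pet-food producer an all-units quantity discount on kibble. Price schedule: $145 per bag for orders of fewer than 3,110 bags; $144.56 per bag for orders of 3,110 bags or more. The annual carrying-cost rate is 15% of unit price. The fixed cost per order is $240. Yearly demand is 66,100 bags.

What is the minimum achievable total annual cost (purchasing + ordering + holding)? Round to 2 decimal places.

$9,594,235.58

H₁ = 15%×$145 = $21.7500;  H₂ = 15%×$144.56 = $21.6840
EOQ₁ = √(2×66,100×240/21.7500) = 1,207.79  (< 3,110, feasible at tier 1)
EOQ₂ = √(2×66,100×240/21.6840) = 1,209.63  (< 3,110 → use Q = 3,110 at tier-2 price)
TC(tier 1 (EOQ₁), Q≈1,207.8) = $9,610,769.45
TC(tier 2, Q≈3,110.0) = $9,594,235.58
Minimum at tier 2: $9,594,235.58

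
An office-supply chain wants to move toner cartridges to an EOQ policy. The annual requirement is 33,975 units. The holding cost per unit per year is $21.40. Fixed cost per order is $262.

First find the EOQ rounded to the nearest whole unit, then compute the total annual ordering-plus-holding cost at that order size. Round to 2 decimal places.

Optimal lot size Q* = (2 × 33,975 × $262 / $21.4)^½ ≈ 912.09 → Q = 912 units
Orders/yr = 33,975/912 = 37.253; ordering cost = 37.253 × $262 = $9,760.36
Average inventory = 912/2 = 456; holding cost = 456 × $21.4 = $9,758.40
Total = $9,760.36 + $9,758.40 = $19,518.76

$19,518.76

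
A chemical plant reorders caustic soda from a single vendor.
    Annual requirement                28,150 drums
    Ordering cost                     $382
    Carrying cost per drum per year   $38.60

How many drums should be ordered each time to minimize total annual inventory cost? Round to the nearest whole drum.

746 drums

Q* = √(2·D·S / H) = √(2·28,150·382 / 38.6) = √557,165.8 ≈ 746.44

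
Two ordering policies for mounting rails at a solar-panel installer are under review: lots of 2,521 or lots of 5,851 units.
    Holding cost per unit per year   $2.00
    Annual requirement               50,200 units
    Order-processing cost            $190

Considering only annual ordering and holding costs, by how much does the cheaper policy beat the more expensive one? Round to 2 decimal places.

Annual cost at Q: ordering D·S/Q plus holding Q·H/2.
TC(2,521) = (50,200/2,521)×190 + (2,521/2)×2 = $6,304.42
TC(5,851) = (50,200/5,851)×190 + (5,851/2)×2 = $7,481.15
Lots of 2,521 are cheaper by $1,176.73.

$1,176.73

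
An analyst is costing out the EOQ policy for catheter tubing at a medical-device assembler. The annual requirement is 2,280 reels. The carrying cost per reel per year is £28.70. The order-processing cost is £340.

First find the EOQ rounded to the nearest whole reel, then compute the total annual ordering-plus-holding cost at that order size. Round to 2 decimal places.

Q* = √(2·D·S / H) = √(2·2,280·340 / 28.7) = √54,020.9 ≈ 232.42 → Q = 232 reels
Annual ordering cost = (D/Q)·S = (2,280/232) × 340 = £3,341.38
Annual holding cost  = (Q/2)·H = (232/2) × 28.7 = £3,329.20
Total = £3,341.38 + £3,329.20 = £6,670.58

£6,670.58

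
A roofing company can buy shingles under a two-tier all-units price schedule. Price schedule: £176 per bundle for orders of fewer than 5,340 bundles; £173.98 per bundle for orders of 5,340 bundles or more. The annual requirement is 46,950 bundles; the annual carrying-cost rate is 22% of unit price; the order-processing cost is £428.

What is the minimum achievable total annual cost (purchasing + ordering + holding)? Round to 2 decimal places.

H₁ = 22%×£176 = £38.7200;  H₂ = 22%×£173.98 = £38.2756
EOQ₁ = √(2×46,950×428/38.7200) = 1,018.80  (< 5,340, feasible at tier 1)
EOQ₂ = √(2×46,950×428/38.2756) = 1,024.69  (< 5,340 → use Q = 5,340 at tier-2 price)
TC(tier 1 (EOQ₁), Q≈1,018.8) = £8,302,647.76
TC(tier 2, Q≈5,340.0) = £8,274,319.89
Minimum at tier 2: £8,274,319.89

£8,274,319.89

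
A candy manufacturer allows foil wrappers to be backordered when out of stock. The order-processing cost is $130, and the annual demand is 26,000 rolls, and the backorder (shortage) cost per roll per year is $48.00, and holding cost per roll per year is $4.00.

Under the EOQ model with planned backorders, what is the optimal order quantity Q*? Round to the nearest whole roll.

Basic EOQ = √(2·26,000·130/4) = 1,300.000
Backorder adjustment √((H+b)/b) = √((4+48)/48) = 1.0408
Q* = 1,300.000 × 1.0408 ≈ 1,353.08

1,353 rolls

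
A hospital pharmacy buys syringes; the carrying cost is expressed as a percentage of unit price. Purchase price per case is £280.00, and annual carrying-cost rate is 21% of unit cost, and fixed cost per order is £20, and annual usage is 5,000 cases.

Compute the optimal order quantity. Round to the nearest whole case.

58 cases

H = i·C = 0.21 × £280 = £58.8000 per case-year
Optimal lot size Q* = (2 × 5,000 × £20 / £58.8)^½ ≈ 58.32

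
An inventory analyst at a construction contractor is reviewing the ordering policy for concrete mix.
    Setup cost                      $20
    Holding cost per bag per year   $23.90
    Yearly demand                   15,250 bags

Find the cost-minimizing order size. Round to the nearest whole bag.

Q* = √(2·D·S / H) = √(2·15,250·20 / 23.9) = √25,523.0 ≈ 159.76

160 bags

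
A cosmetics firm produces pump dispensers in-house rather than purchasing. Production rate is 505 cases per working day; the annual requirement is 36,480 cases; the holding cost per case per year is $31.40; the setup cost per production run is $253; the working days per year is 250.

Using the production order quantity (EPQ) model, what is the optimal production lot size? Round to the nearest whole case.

909 cases

Daily demand d = 36,480/250 = 145.920; p = 505; 1 − d/p = 0.71105
EPQ = √(2DS / (H(1 − d/p)))
    = √(2 × 36,480 × 253 / (31.4 × 0.71105)) ≈ 909.26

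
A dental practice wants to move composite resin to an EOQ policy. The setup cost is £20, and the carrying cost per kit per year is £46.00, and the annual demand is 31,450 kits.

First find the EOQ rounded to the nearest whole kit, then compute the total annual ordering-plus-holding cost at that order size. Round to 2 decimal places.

EOQ = √(2DS/H) = √(2 × 31,450 × 20 / 46)
    = √(27,347.83) ≈ 165.37 → Q = 165 kits
Annual ordering cost = (D/Q)·S = (31,450/165) × 20 = £3,812.12
Annual holding cost  = (Q/2)·H = (165/2) × 46 = £3,795.00
Total = £3,812.12 + £3,795.00 = £7,607.12

£7,607.12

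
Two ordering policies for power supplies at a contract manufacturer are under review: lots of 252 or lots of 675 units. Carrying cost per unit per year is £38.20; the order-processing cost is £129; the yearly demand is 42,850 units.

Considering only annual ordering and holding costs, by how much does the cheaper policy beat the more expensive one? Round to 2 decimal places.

TC(Q) = (D/Q)S + (Q/2)H
TC(252) = (42,850/252)×129 + (252/2)×38.2 = £26,748.32
TC(675) = (42,850/675)×129 + (675/2)×38.2 = £21,081.61
|ΔTC| = |£26,748.32 − £21,081.61| = £5,666.71

£5,666.71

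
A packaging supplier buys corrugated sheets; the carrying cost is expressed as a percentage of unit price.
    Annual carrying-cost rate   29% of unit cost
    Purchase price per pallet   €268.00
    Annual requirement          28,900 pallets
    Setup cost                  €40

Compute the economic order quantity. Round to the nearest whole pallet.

172 pallets

Carrying cost H = €268 × 29% = €77.7200/pallet/yr
Q* = √(2·D·S / H) = √(2·28,900·40 / 77.72) = √29,747.8 ≈ 172.48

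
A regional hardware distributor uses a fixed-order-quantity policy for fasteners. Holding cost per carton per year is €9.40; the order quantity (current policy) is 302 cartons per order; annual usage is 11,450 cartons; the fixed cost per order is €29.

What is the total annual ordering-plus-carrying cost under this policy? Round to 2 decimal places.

€2,518.90

Ordering: D/Q × S = 11,450/302 × €29 = €1,099.50
Holding:  Q/2 × H = 302/2 × €9.4 = €1,419.40
Total = €1,099.50 + €1,419.40 = €2,518.90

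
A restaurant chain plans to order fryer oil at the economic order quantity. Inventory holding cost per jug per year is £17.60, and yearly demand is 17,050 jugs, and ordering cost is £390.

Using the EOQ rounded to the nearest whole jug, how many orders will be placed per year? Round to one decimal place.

19.6 orders per year

2DS/H = 2·17,050·390/17.6 = 755,625.00
EOQ = √755,625.00 ≈ 869.27 → Q = 869
Orders per year = D/Q = 17,050 / 869 = 19.620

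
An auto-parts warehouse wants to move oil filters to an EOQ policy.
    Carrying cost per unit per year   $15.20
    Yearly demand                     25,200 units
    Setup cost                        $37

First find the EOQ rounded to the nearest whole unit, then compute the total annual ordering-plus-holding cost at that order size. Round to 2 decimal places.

Optimal lot size Q* = (2 × 25,200 × $37 / $15.2)^½ ≈ 350.26 → Q = 350 units
Ordering: D/Q × S = 25,200/350 × $37 = $2,664.00
Holding:  Q/2 × H = 350/2 × $15.2 = $2,660.00
Total = $2,664.00 + $2,660.00 = $5,324.00

$5,324.00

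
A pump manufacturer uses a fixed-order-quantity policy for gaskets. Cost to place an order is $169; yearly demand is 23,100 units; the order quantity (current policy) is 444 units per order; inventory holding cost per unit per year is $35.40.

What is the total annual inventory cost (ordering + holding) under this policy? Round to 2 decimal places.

Orders/yr = 23,100/444 = 52.027; ordering cost = 52.027 × $169 = $8,792.57
Average inventory = 444/2 = 222; holding cost = 222 × $35.4 = $7,858.80
Total = $8,792.57 + $7,858.80 = $16,651.37

$16,651.37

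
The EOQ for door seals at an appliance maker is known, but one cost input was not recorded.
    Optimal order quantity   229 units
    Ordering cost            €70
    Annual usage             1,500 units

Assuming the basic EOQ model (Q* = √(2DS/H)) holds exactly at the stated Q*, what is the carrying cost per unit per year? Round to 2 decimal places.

€4.00

EOQ relation: Q² = 2DS/H, so rearrange for the unknown.
H = 2DS / Q² = 2 × 1,500 × 70 / 229² = 4.0045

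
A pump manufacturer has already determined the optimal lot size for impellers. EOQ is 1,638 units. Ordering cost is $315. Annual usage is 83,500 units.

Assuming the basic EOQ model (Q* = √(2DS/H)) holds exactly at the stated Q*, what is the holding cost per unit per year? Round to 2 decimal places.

$19.61

From Q* = √(2DS/H) ⇒ Q*² = 2DS/H.
H = 2DS / Q² = 2 × 83,500 × 315 / 1,638² = 19.6065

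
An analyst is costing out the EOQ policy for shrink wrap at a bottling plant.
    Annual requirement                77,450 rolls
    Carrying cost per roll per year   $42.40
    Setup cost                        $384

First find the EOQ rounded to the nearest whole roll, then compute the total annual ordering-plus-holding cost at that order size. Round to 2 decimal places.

Optimal lot size Q* = (2 × 77,450 × $384 / $42.4)^½ ≈ 1,184.43 → Q = 1,184 rolls
Ordering: D/Q × S = 77,450/1,184 × $384 = $25,118.92
Holding:  Q/2 × H = 1,184/2 × $42.4 = $25,100.80
Total = $25,118.92 + $25,100.80 = $50,219.72

$50,219.72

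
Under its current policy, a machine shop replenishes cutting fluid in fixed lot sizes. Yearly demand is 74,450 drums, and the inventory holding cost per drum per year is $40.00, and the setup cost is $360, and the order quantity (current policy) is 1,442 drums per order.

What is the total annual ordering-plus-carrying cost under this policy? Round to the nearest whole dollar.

Ordering: D/Q × S = 74,450/1,442 × $360 = $18,586.69
Holding:  Q/2 × H = 1,442/2 × $40 = $28,840.00
Total = $18,586.69 + $28,840.00 = $47,426.69

$47,427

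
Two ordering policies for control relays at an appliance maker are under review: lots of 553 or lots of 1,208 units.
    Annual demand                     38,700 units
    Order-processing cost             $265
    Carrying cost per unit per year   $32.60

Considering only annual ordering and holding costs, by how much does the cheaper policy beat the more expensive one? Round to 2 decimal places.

Annual cost at Q: ordering D·S/Q plus holding Q·H/2.
TC(553) = (38,700/553)×265 + (553/2)×32.6 = $27,559.11
TC(1,208) = (38,700/1,208)×265 + (1,208/2)×32.6 = $28,180.05
Cheaper: Q = 553.  Difference = $620.94

$620.94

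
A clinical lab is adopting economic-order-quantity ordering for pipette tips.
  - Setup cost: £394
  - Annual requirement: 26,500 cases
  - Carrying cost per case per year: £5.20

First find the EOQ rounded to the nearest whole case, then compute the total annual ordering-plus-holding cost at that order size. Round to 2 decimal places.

EOQ = √(2DS/H) = √(2 × 26,500 × 394 / 5.2)
    = √(4,015,769.23) ≈ 2,003.94 → Q = 2,004 cases
Annual ordering cost = (D/Q)·S = (26,500/2,004) × 394 = £5,210.08
Annual holding cost  = (Q/2)·H = (2,004/2) × 5.2 = £5,210.40
Total = £5,210.08 + £5,210.40 = £10,420.48

£10,420.48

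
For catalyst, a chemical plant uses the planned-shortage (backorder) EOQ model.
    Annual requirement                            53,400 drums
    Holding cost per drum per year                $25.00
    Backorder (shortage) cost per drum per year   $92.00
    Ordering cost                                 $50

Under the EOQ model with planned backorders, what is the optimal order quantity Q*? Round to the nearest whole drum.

Basic EOQ = √(2·53,400·50/25) = 462.169
Backorder adjustment √((H+b)/b) = √((25+92)/92) = 1.1277
Q* = 462.169 × 1.1277 ≈ 521.19

521 drums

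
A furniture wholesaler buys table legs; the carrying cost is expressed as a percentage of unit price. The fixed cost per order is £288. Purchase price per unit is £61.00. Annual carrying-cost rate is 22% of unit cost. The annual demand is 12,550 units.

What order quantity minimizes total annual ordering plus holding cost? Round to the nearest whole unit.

Holding cost per unit per year: H = 22% × £61 = £13.4200
EOQ = √(2DS/H) = √(2 × 12,550 × 288 / 13.42)
    = √(538,658.72) ≈ 733.93

734 units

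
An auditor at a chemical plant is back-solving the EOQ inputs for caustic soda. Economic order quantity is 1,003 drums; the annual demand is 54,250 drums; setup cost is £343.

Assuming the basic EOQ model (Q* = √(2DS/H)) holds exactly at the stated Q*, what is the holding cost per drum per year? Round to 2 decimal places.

£36.99

From Q* = √(2DS/H) ⇒ Q*² = 2DS/H.
H = 2DS / Q² = 2 × 54,250 × 343 / 1,003² = 36.9932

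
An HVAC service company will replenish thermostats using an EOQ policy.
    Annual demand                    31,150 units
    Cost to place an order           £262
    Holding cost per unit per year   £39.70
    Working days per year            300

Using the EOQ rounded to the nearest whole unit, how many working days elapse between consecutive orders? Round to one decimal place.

EOQ = √(2DS/H) = √(2 × 31,150 × 262 / 39.7)
    = √(411,148.61) ≈ 641.21 → Q = 641 units
Days between orders = 300 / (D/Q) = 300 / 48.596 ≈ 6.173

6.2 days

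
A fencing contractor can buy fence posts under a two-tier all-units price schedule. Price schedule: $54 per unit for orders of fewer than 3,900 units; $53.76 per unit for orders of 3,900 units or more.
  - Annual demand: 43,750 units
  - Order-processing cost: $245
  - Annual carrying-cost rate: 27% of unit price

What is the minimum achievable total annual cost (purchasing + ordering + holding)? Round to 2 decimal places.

$2,380,179.33

H₁ = 27%×$54 = $14.5800;  H₂ = 27%×$53.76 = $14.5152
EOQ₁ = √(2×43,750×245/14.5800) = 1,212.57  (< 3,900, feasible at tier 1)
EOQ₂ = √(2×43,750×245/14.5152) = 1,215.28  (< 3,900 → use Q = 3,900 at tier-2 price)
TC(tier 1 (EOQ₁), Q≈1,212.6) = $2,380,179.33
TC(tier 2, Q≈3,900.0) = $2,383,053.04
Minimum at tier 1 (EOQ₁): $2,380,179.33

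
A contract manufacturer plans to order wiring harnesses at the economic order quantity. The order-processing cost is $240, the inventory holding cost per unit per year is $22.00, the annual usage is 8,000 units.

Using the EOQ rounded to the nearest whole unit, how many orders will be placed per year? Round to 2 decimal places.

EOQ = √(2DS/H) = √(2 × 8,000 × 240 / 22)
    = √(174,545.45) ≈ 417.79 → Q = 418
N = D/Q = 8,000/418 ≈ 19.139 orders/yr

19.14 orders per year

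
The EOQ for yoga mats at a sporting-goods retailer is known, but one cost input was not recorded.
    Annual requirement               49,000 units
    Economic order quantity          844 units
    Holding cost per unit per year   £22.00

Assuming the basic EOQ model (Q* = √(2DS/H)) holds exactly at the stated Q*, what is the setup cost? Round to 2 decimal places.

From Q* = √(2DS/H) ⇒ Q*² = 2DS/H.
S = Q²H / (2D) = 844² × 22 / (2 × 49,000) = 159.9122

£159.91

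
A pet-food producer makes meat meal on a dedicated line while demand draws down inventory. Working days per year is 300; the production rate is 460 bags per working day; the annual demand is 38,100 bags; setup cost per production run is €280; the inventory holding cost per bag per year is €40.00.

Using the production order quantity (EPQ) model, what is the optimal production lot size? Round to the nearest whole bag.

858 bags

d = 38,100/300 = 127.0000 bags/day;  effective holding cost H(1 − d/p) = 40·(1 − 127.0000/460) = 28.95652
Q* = √(2DS / H_eff) = √(2·38,100·280 / 28.95652) ≈ 858.39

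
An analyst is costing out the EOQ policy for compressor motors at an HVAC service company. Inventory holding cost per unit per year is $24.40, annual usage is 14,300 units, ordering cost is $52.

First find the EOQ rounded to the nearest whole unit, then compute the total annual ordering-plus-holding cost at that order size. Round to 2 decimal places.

Q* = √(2·D·S / H) = √(2·14,300·52 / 24.4) = √60,950.8 ≈ 246.88 → Q = 247 units
Ordering: D/Q × S = 14,300/247 × $52 = $3,010.53
Holding:  Q/2 × H = 247/2 × $24.4 = $3,013.40
Total = $3,010.53 + $3,013.40 = $6,023.93

$6,023.93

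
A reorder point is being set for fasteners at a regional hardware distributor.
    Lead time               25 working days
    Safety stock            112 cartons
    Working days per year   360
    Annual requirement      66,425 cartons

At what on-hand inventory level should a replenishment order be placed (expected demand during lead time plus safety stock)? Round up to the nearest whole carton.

4,725 cartons

Daily demand d = 66,425 / 360 = 184.514 cartons/day
Demand during lead time = 184.514 × 25 = 4,612.85
Reorder point = 4,612.85 + 112 = 4,724.85 → round up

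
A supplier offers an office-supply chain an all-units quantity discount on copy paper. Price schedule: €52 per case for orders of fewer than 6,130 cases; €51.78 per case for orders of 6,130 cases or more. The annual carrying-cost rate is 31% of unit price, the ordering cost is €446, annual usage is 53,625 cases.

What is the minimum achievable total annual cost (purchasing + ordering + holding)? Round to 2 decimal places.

H₁ = 31%×€52 = €16.1200;  H₂ = 31%×€51.78 = €16.0518
EOQ₁ = √(2×53,625×446/16.1200) = 1,722.60  (< 6,130, feasible at tier 1)
EOQ₂ = √(2×53,625×446/16.0518) = 1,726.25  (< 6,130 → use Q = 6,130 at tier-2 price)
TC(tier 1 (EOQ₁), Q≈1,722.6) = €2,816,268.26
TC(tier 2, Q≈6,130.0) = €2,829,802.86
Minimum at tier 1 (EOQ₁): €2,816,268.26

€2,816,268.26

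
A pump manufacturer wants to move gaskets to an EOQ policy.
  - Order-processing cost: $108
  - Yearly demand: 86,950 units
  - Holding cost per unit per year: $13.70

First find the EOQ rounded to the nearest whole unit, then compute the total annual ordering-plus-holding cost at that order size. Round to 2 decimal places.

Optimal lot size Q* = (2 × 86,950 × $108 / $13.7)^½ ≈ 1,170.85 → Q = 1,171 units
Ordering: D/Q × S = 86,950/1,171 × $108 = $8,019.30
Holding:  Q/2 × H = 1,171/2 × $13.7 = $8,021.35
Total = $8,019.30 + $8,021.35 = $16,040.65

$16,040.65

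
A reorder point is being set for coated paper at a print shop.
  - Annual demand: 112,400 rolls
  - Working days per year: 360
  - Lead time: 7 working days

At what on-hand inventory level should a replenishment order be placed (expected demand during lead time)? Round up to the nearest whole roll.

2,186 rolls

Daily demand d = 112,400 / 360 = 312.222 rolls/day
Demand during lead time = 312.222 × 7 = 2,185.56
Reorder point = 2,185.56 → round up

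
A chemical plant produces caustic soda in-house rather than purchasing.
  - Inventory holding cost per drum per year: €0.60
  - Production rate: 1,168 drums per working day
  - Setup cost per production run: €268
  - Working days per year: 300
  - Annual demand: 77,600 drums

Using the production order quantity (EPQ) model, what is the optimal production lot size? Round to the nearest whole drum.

Daily demand d = 77,600/300 = 258.667; p = 1168; 1 − d/p = 0.77854
EPQ = √(2DS / (H(1 − d/p)))
    = √(2 × 77,600 × 268 / (0.6 × 0.77854)) ≈ 9,436.21

9,436 drums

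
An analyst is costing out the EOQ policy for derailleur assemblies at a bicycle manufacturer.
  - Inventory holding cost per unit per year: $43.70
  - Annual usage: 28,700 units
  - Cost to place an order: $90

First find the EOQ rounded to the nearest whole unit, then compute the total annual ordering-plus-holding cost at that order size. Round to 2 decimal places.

Q* = √(2·D·S / H) = √(2·28,700·90 / 43.7) = √118,215.1 ≈ 343.82 → Q = 344 units
Annual ordering cost = (D/Q)·S = (28,700/344) × 90 = $7,508.72
Annual holding cost  = (Q/2)·H = (344/2) × 43.7 = $7,516.40
Total = $7,508.72 + $7,516.40 = $15,025.12

$15,025.12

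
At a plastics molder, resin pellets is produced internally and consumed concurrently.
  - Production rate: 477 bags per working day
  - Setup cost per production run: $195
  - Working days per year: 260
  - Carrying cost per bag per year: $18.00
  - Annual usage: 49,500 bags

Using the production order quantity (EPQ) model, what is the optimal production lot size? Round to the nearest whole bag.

Daily demand d = 49,500/260 = 190.385; p = 477; 1 − d/p = 0.60087
EPQ = √(2DS / (H(1 − d/p)))
    = √(2 × 49,500 × 195 / (18 × 0.60087)) ≈ 1,336.01

1,336 bags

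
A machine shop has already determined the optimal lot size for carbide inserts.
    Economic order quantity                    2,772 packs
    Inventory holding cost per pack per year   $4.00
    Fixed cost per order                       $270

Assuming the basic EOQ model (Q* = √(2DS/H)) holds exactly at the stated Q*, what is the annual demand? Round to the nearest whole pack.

From Q* = √(2DS/H) ⇒ Q*² = 2DS/H.
D = Q²H / (2S) = 2,772² × 4 / (2 × 270) = 56,918.40

56,918 packs per year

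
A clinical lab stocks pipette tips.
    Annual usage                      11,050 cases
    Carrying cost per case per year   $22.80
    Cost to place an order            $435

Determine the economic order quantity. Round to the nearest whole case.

649 cases

2DS/H = 2·11,050·435/22.8 = 421,644.74
EOQ = √421,644.74 ≈ 649.34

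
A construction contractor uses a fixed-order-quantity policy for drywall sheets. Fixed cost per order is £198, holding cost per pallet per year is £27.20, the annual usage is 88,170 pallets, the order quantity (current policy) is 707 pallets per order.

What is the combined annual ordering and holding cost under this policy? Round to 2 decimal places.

£34,307.79

Orders/yr = 88,170/707 = 124.710; ordering cost = 124.710 × £198 = £24,692.59
Average inventory = 707/2 = 353.5; holding cost = 353.5 × £27.2 = £9,615.20
Total = £24,692.59 + £9,615.20 = £34,307.79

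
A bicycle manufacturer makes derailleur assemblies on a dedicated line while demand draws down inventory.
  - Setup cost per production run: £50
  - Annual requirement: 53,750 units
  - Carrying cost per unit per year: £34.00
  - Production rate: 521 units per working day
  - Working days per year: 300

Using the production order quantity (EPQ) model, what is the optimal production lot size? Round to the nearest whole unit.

491 units

Daily demand d = 53,750/300 = 179.167; p = 521; 1 − d/p = 0.65611
EPQ = √(2DS / (H(1 − d/p)))
    = √(2 × 53,750 × 50 / (34 × 0.65611)) ≈ 490.86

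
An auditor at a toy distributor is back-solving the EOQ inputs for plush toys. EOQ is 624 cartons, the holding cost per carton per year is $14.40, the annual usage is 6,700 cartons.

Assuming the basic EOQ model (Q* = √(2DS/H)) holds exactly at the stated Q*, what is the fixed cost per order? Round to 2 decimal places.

$418.43

From Q* = √(2DS/H) ⇒ Q*² = 2DS/H.
S = Q²H / (2D) = 624² × 14.4 / (2 × 6,700) = 418.4339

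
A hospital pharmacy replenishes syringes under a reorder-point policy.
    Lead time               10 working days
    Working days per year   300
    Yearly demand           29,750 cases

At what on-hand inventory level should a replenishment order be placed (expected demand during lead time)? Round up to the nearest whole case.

Daily demand d = 29,750 / 300 = 99.167 cases/day
Demand during lead time = 99.167 × 10 = 991.67
Reorder point = 991.67 → round up

992 cases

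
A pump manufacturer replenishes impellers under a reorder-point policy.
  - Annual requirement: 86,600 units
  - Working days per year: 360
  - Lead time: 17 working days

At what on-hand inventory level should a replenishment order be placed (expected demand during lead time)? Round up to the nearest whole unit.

Daily demand d = 86,600 / 360 = 240.556 units/day
Demand during lead time = 240.556 × 17 = 4,089.44
Reorder point = 4,089.44 → round up

4,090 units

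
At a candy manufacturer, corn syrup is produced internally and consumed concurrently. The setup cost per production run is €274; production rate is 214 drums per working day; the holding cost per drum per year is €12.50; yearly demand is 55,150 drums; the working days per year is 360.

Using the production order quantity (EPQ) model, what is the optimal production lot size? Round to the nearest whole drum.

2,917 drums

Daily demand d = 55,150/360 = 153.194; p = 214; 1 − d/p = 0.28414
EPQ = √(2DS / (H(1 − d/p)))
    = √(2 × 55,150 × 274 / (12.5 × 0.28414)) ≈ 2,917.05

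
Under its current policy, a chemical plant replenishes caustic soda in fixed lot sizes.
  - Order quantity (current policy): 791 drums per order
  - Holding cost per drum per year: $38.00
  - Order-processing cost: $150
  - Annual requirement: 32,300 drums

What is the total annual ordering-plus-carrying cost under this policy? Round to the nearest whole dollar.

$21,154

Orders/yr = 32,300/791 = 40.834; ordering cost = 40.834 × $150 = $6,125.16
Average inventory = 791/2 = 395.5; holding cost = 395.5 × $38 = $15,029.00
Total = $6,125.16 + $15,029.00 = $21,154.16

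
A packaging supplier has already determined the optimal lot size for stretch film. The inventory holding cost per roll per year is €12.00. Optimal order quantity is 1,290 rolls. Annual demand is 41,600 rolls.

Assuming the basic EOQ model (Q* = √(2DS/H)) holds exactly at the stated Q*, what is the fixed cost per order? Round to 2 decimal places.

From Q* = √(2DS/H) ⇒ Q*² = 2DS/H.
S = Q²H / (2D) = 1,290² × 12 / (2 × 41,600) = 240.0144

€240.01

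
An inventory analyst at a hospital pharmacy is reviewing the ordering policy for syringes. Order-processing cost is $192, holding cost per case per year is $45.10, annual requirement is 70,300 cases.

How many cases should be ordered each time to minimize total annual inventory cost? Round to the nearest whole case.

774 cases

Optimal lot size Q* = (2 × 70,300 × $192 / $45.1)^½ ≈ 773.67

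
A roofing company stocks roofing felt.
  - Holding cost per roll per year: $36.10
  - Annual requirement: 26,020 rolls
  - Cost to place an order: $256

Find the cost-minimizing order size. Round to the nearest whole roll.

Optimal lot size Q* = (2 × 26,020 × $256 / $36.1)^½ ≈ 607.48

607 rolls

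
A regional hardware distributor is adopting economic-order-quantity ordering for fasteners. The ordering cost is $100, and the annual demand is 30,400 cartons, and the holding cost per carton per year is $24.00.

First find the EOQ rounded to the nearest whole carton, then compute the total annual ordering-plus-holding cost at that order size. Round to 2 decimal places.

$12,079.74

EOQ = √(2DS/H) = √(2 × 30,400 × 100 / 24)
    = √(253,333.33) ≈ 503.32 → Q = 503 cartons
Orders/yr = 30,400/503 = 60.437; ordering cost = 60.437 × $100 = $6,043.74
Average inventory = 503/2 = 251.5; holding cost = 251.5 × $24 = $6,036.00
Total = $6,043.74 + $6,036.00 = $12,079.74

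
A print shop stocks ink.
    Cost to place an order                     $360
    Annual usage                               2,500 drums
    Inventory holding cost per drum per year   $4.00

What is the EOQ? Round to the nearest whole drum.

Optimal lot size Q* = (2 × 2,500 × $360 / $4)^½ ≈ 670.82

671 drums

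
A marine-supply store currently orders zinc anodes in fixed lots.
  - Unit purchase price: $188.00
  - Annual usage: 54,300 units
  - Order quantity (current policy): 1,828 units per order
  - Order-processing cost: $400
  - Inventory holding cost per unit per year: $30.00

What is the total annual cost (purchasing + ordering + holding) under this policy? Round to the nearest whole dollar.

$10,247,702

Annual ordering cost = (D/Q)·S = (54,300/1,828) × 400 = $11,881.84
Annual holding cost  = (Q/2)·H = (1,828/2) × 30 = $27,420.00
Purchase cost = D·C = 54,300 × 188 = $10,208,400.00
Total = $11,881.84 + $27,420.00 + $10,208,400.00 = $10,247,701.84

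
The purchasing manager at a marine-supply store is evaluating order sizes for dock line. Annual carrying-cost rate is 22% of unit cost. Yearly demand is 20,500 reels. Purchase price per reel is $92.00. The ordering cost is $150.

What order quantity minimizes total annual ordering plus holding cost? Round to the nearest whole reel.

551 reels

Carrying cost H = $92 × 22% = $20.2400/reel/yr
EOQ = √(2DS/H) = √(2 × 20,500 × 150 / 20.24)
    = √(303,853.75) ≈ 551.23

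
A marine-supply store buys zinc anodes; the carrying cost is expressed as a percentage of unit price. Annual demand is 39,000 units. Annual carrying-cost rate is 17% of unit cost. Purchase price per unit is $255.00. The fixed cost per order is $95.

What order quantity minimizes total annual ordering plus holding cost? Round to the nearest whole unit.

Carrying cost H = $255 × 17% = $43.3500/unit/yr
EOQ = √(2DS/H) = √(2 × 39,000 × 95 / 43.35)
    = √(170,934.26) ≈ 413.44

413 units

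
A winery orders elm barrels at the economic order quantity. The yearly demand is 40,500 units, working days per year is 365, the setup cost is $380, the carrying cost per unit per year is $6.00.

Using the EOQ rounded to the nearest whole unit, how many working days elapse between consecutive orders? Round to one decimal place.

20.4 days

Q* = √(2·D·S / H) = √(2·40,500·380 / 6) = √5,130,000.0 ≈ 2,264.95 → Q = 2,265 units
Cycle time = (working days × Q)/D = (365 × 2,265) / 40,500 = 20.413 days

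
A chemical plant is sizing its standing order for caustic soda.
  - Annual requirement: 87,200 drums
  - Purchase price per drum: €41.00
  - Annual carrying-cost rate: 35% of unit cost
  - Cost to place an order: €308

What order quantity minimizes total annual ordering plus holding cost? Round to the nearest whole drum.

Holding cost per drum per year: H = 35% × €41 = €14.3500
2DS/H = 2·87,200·308/14.35 = 3,743,219.51
EOQ = √3,743,219.51 ≈ 1,934.74

1,935 drums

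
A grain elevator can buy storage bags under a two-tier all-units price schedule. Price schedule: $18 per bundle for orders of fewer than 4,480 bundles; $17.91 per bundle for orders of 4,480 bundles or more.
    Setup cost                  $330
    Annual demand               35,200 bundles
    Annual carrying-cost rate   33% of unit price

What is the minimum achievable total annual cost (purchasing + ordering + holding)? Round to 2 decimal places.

H₁ = 33%×$18 = $5.9400;  H₂ = 33%×$17.91 = $5.9103
EOQ₁ = √(2×35,200×330/5.9400) = 1,977.65  (< 4,480, feasible at tier 1)
EOQ₂ = √(2×35,200×330/5.9103) = 1,982.62  (< 4,480 → use Q = 4,480 at tier-2 price)
TC(tier 1 (EOQ₁), Q≈1,977.7) = $645,347.26
TC(tier 2, Q≈4,480.0) = $646,263.93
Minimum at tier 1 (EOQ₁): $645,347.26

$645,347.26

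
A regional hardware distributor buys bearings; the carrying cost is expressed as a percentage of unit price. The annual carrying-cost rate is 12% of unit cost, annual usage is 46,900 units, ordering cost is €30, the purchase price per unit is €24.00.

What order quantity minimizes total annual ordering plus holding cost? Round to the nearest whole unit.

988 units

H = i·C = 0.12 × €24 = €2.8800 per unit-year
EOQ = √(2DS/H) = √(2 × 46,900 × 30 / 2.88)
    = √(977,083.33) ≈ 988.48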